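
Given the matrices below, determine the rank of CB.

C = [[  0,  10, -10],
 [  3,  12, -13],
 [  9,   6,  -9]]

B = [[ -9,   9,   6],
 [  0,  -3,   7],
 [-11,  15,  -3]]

2

First compute CB:
[[110, -180, 100],
 [116, -204, 141],
 [ 18, -72, 123]]
Now row reduce the product.
R2 ← R2 − (58/55)·R1: [0, -156/11, 391/11]
R3 ← R3 − (9/55)·R1: [0, -468/11, 1173/11]
R3 ← R3 − (3)·R2: [0, 0, 0]
2 nonzero rows, so rank(CB) = 2.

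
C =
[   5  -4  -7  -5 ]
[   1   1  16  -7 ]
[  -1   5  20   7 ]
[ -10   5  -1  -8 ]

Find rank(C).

Row reduce to echelon form.
R2 ← R2 − (1/5)·R1: [0, 9/5, 87/5, -6]
R3 ← R3 + (1/5)·R1: [0, 21/5, 93/5, 6]
R4 ← R4 + (2)·R1: [0, -3, -15, -18]
R3 ← R3 − (7/3)·R2: [0, 0, -22, 20]
R4 ← R4 + (5/3)·R2: [0, 0, 14, -28]
R4 ← R4 + (7/11)·R3: [0, 0, 0, -168/11]
Echelon form has 4 nonzero rows, so rank(C) = 4.

4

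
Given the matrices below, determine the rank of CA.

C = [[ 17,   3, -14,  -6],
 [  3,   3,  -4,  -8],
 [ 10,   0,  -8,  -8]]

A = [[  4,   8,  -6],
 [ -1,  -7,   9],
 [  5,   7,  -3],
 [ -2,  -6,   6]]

First compute CA:
[[  7,  53, -69],
 [  5,  23, -27],
 [ 16,  72, -84]]
Now row reduce the product.
R2 ← R2 − (5/7)·R1: [0, -104/7, 156/7]
R3 ← R3 − (16/7)·R1: [0, -344/7, 516/7]
R3 ← R3 − (43/13)·R2: [0, 0, 0]
2 nonzero rows, so rank(CA) = 2.

2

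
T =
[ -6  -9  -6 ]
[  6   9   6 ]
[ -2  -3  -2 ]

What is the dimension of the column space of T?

Row reduce to echelon form.
R2 ← R2 + R1: [0, 0, 0]
R3 ← R3 − (1/3)·R1: [0, 0, 0]
Echelon form has 1 nonzero row, so rank(T) = 1.
The column space has dimension equal to the rank: 1.

1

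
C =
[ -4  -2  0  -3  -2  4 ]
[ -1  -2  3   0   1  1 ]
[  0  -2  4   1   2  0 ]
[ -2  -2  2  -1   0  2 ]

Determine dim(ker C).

Row reduce to echelon form.
R2 ← R2 − (1/4)·R1: [0, -3/2, 3, 3/4, 3/2, 0]
R4 ← R4 − (1/2)·R1: [0, -1, 2, 1/2, 1, 0]
R3 ← R3 − (4/3)·R2: [0, 0, 0, 0, 0, 0]
R4 ← R4 − (2/3)·R2: [0, 0, 0, 0, 0, 0]
2 nonzero rows, so rank(C) = 2.
C has 6 columns; by rank–nullity, nullity = 6 − 2 = 4.

4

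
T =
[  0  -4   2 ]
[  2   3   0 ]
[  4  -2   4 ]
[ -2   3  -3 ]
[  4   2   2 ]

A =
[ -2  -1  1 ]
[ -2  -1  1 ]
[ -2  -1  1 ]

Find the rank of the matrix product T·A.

First compute TA:
[[  4,   2,  -2],
 [-10,  -5,   5],
 [-12,  -6,   6],
 [  4,   2,  -2],
 [-16,  -8,   8]]
Now row reduce the product.
R2 ← R2 + (5/2)·R1: [0, 0, 0]
R3 ← R3 + (3)·R1: [0, 0, 0]
R4 ← R4 − R1: [0, 0, 0]
R5 ← R5 + (4)·R1: [0, 0, 0]
1 nonzero row, so rank(TA) = 1.

1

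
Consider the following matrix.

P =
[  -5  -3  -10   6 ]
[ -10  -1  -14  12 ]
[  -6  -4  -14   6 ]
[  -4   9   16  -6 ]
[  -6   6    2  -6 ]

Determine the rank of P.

4

Row reduce to echelon form.
R2 ← R2 − (2)·R1: [0, 5, 6, 0]
R3 ← R3 − (6/5)·R1: [0, -2/5, -2, -6/5]
R4 ← R4 − (4/5)·R1: [0, 57/5, 24, -54/5]
R5 ← R5 − (6/5)·R1: [0, 48/5, 14, -66/5]
R3 ← R3 + (2/25)·R2: [0, 0, -38/25, -6/5]
R4 ← R4 − (57/25)·R2: [0, 0, 258/25, -54/5]
R5 ← R5 − (48/25)·R2: [0, 0, 62/25, -66/5]
R4 ← R4 + (129/19)·R3: [0, 0, 0, -360/19]
R5 ← R5 + (31/19)·R3: [0, 0, 0, -288/19]
R5 ← R5 − (4/5)·R4: [0, 0, 0, 0]
Echelon form has 4 nonzero rows, so rank(P) = 4.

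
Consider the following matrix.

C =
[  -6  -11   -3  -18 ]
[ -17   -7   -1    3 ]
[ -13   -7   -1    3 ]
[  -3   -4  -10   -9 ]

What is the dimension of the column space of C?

Row reduce to echelon form.
R2 ← R2 − (17/6)·R1: [0, 145/6, 15/2, 54]
R3 ← R3 − (13/6)·R1: [0, 101/6, 11/2, 42]
R4 ← R4 − (1/2)·R1: [0, 3/2, -17/2, 0]
R3 ← R3 − (101/145)·R2: [0, 0, 8/29, 636/145]
R4 ← R4 − (9/145)·R2: [0, 0, -260/29, -486/145]
R4 ← R4 + (65/2)·R3: [0, 0, 0, 696/5]
Echelon form has 4 nonzero rows, so rank(C) = 4.
The column space has dimension equal to the rank: 4.

4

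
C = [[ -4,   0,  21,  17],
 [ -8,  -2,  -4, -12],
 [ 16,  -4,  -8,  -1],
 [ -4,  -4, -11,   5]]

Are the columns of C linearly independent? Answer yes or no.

Row reduce C to echelon form.
R2 ← R2 − (2)·R1: [0, -2, -46, -46]
R3 ← R3 + (4)·R1: [0, -4, 76, 67]
R4 ← R4 − R1: [0, -4, -32, -12]
R3 ← R3 − (2)·R2: [0, 0, 168, 159]
R4 ← R4 − (2)·R2: [0, 0, 60, 80]
R4 ← R4 − (5/14)·R3: [0, 0, 0, 325/14]
4 pivots among 4 columns.
Every column is a pivot column, so the columns are linearly independent.

yes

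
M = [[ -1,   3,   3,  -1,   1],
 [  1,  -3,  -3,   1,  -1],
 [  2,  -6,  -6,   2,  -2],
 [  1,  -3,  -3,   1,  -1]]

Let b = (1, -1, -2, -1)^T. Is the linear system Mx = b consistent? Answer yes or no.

yes

Row reduce the augmented matrix [M | b].
R2 ← R2 + R1: [0, 0, 0, 0, 0, 0]
R3 ← R3 + (2)·R1: [0, 0, 0, 0, 0, 0]
R4 ← R4 + R1: [0, 0, 0, 0, 0, 0]
The echelon form has 1 nonzero rows, and every pivot lies in the first 5 columns, so rank(M) = rank([M|b]) = 1.
The system is consistent.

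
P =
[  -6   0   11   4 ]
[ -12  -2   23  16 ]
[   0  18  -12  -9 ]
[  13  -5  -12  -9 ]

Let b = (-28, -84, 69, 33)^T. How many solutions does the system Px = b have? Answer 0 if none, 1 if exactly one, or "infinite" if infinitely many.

1

Row reduce the augmented matrix [P | b].
R2 ← R2 − (2)·R1: [0, -2, 1, 8, -28]
R4 ← R4 + (13/6)·R1: [0, -5, 71/6, -1/3, -83/3]
R3 ← R3 + (9)·R2: [0, 0, -3, 63, -183]
R4 ← R4 − (5/2)·R2: [0, 0, 28/3, -61/3, 127/3]
R4 ← R4 + (28/9)·R3: [0, 0, 0, 527/3, -527]
The echelon form has 4 nonzero rows, and every pivot lies in the first 4 columns, so rank(P) = rank([P|b]) = 4.
The system is consistent.
rank = 4 = number of unknowns, so the solution is unique.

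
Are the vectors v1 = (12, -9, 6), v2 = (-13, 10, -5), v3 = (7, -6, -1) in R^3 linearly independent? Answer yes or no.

Form the matrix with these vectors as rows and row reduce.
R2 ← R2 + (13/12)·R1: [0, 1/4, 3/2]
R3 ← R3 − (7/12)·R1: [0, -3/4, -9/2]
R3 ← R3 + (3)·R2: [0, 0, 0]
2 nonzero rows, so the 3 vectors span a space of dimension 2.
Since 2 < 3, the vectors are linearly dependent.

no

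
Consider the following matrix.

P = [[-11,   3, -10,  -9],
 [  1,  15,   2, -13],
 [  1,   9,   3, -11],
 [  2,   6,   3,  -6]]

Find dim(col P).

3

Row reduce to echelon form.
R2 ← R2 + (1/11)·R1: [0, 168/11, 12/11, -152/11]
R3 ← R3 + (1/11)·R1: [0, 102/11, 23/11, -130/11]
R4 ← R4 + (2/11)·R1: [0, 72/11, 13/11, -84/11]
R3 ← R3 − (17/28)·R2: [0, 0, 10/7, -24/7]
R4 ← R4 − (3/7)·R2: [0, 0, 5/7, -12/7]
R4 ← R4 − (1/2)·R3: [0, 0, 0, 0]
Echelon form has 3 nonzero rows, so rank(P) = 3.
The column space has dimension equal to the rank: 3.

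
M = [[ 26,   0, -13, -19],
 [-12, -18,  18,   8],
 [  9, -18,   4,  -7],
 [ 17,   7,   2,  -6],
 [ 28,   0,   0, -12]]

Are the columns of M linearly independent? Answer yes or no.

yes

Row reduce M to echelon form.
R2 ← R2 + (6/13)·R1: [0, -18, 12, -10/13]
R3 ← R3 − (9/26)·R1: [0, -18, 17/2, -11/26]
R4 ← R4 − (17/26)·R1: [0, 7, 21/2, 167/26]
R5 ← R5 − (14/13)·R1: [0, 0, 14, 110/13]
R3 ← R3 − R2: [0, 0, -7/2, 9/26]
R4 ← R4 + (7/18)·R2: [0, 0, 91/6, 1433/234]
R4 ← R4 + (13/3)·R3: [0, 0, 0, 892/117]
R5 ← R5 + (4)·R3: [0, 0, 0, 128/13]
R5 ← R5 − (288/223)·R4: [0, 0, 0, 0]
4 pivots among 4 columns.
Every column is a pivot column, so the columns are linearly independent.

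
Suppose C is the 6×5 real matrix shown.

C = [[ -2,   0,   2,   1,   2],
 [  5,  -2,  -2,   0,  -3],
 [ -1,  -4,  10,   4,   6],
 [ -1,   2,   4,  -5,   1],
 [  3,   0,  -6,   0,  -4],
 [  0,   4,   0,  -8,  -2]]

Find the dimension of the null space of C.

Row reduce to echelon form.
R2 ← R2 + (5/2)·R1: [0, -2, 3, 5/2, 2]
R3 ← R3 − (1/2)·R1: [0, -4, 9, 7/2, 5]
R4 ← R4 − (1/2)·R1: [0, 2, 3, -11/2, 0]
R5 ← R5 + (3/2)·R1: [0, 0, -3, 3/2, -1]
R3 ← R3 − (2)·R2: [0, 0, 3, -3/2, 1]
R4 ← R4 + R2: [0, 0, 6, -3, 2]
R6 ← R6 + (2)·R2: [0, 0, 6, -3, 2]
R4 ← R4 − (2)·R3: [0, 0, 0, 0, 0]
R5 ← R5 + R3: [0, 0, 0, 0, 0]
R6 ← R6 − (2)·R3: [0, 0, 0, 0, 0]
3 nonzero rows, so rank(C) = 3.
C has 5 columns; by rank–nullity, nullity = 5 − 3 = 2.

2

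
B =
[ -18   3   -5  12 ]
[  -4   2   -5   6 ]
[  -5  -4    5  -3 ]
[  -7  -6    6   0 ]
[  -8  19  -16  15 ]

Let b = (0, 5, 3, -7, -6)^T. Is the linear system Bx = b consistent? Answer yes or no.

no

Row reduce the augmented matrix [B | b].
R2 ← R2 − (2/9)·R1: [0, 4/3, -35/9, 10/3, 5]
R3 ← R3 − (5/18)·R1: [0, -29/6, 115/18, -19/3, 3]
R4 ← R4 − (7/18)·R1: [0, -43/6, 143/18, -14/3, -7]
R5 ← R5 − (4/9)·R1: [0, 53/3, -124/9, 29/3, -6]
R3 ← R3 + (29/8)·R2: [0, 0, -185/24, 23/4, 169/8]
R4 ← R4 + (43/8)·R2: [0, 0, -311/24, 53/4, 159/8]
R5 ← R5 − (53/4)·R2: [0, 0, 151/4, -69/2, -289/4]
R4 ← R4 − (311/185)·R3: [0, 0, 0, 663/185, -2893/185]
R5 ← R5 + (906/185)·R3: [0, 0, 0, -1173/185, 5773/185]
R5 ← R5 + (23/13)·R4: [0, 0, 0, 0, 46/13]
The echelon form has 5 nonzero rows; the last pivot sits in the augmented column, so rank(B) = 4 but rank([B|b]) = 5.
Since the ranks differ, the system is inconsistent.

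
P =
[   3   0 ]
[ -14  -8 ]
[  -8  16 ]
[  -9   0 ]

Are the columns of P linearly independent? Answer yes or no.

Row reduce P to echelon form.
R2 ← R2 + (14/3)·R1: [0, -8]
R3 ← R3 + (8/3)·R1: [0, 16]
R4 ← R4 + (3)·R1: [0, 0]
R3 ← R3 + (2)·R2: [0, 0]
2 pivots among 2 columns.
Every column is a pivot column, so the columns are linearly independent.

yes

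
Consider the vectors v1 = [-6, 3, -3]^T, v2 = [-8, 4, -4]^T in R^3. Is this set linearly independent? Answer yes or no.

Form the matrix with these vectors as rows and row reduce.
R2 ← R2 − (4/3)·R1: [0, 0, 0]
1 nonzero row, so the 2 vectors span a space of dimension 1.
Since 1 < 2, the vectors are linearly dependent.

no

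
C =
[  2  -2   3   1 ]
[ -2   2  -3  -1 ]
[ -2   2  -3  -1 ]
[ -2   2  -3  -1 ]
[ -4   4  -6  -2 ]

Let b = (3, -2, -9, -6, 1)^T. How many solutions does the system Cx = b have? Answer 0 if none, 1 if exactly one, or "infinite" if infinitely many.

0

Row reduce the augmented matrix [C | b].
R2 ← R2 + R1: [0, 0, 0, 0, 1]
R3 ← R3 + R1: [0, 0, 0, 0, -6]
R4 ← R4 + R1: [0, 0, 0, 0, -3]
R5 ← R5 + (2)·R1: [0, 0, 0, 0, 7]
R3 ← R3 + (6)·R2: [0, 0, 0, 0, 0]
R4 ← R4 + (3)·R2: [0, 0, 0, 0, 0]
R5 ← R5 − (7)·R2: [0, 0, 0, 0, 0]
The echelon form has 2 nonzero rows; the last pivot sits in the augmented column, so rank(C) = 1 but rank([C|b]) = 2.
Since the ranks differ, the system is inconsistent.
It has no solutions.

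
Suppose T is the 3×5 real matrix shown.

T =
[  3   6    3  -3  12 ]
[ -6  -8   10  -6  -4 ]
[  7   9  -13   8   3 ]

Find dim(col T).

2

Row reduce to echelon form.
R2 ← R2 + (2)·R1: [0, 4, 16, -12, 20]
R3 ← R3 − (7/3)·R1: [0, -5, -20, 15, -25]
R3 ← R3 + (5/4)·R2: [0, 0, 0, 0, 0]
Echelon form has 2 nonzero rows, so rank(T) = 2.
The column space has dimension equal to the rank: 2.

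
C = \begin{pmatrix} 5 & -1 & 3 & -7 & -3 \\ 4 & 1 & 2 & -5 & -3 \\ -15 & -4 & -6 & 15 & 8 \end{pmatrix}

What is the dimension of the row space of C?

3

Row reduce to echelon form.
R2 ← R2 − (4/5)·R1: [0, 9/5, -2/5, 3/5, -3/5]
R3 ← R3 + (3)·R1: [0, -7, 3, -6, -1]
R3 ← R3 + (35/9)·R2: [0, 0, 13/9, -11/3, -10/3]
Echelon form has 3 nonzero rows, so rank(C) = 3.
The row space has dimension equal to the rank: 3.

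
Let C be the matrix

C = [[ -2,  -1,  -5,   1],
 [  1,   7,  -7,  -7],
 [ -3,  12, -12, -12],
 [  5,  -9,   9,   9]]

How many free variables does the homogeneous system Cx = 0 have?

1

Row reduce to echelon form.
R2 ← R2 + (1/2)·R1: [0, 13/2, -19/2, -13/2]
R3 ← R3 − (3/2)·R1: [0, 27/2, -9/2, -27/2]
R4 ← R4 + (5/2)·R1: [0, -23/2, -7/2, 23/2]
R3 ← R3 − (27/13)·R2: [0, 0, 198/13, 0]
R4 ← R4 + (23/13)·R2: [0, 0, -264/13, 0]
R4 ← R4 + (4/3)·R3: [0, 0, 0, 0]
3 nonzero rows, so rank(C) = 3.
C has 4 columns; by rank–nullity, nullity = 4 − 3 = 1.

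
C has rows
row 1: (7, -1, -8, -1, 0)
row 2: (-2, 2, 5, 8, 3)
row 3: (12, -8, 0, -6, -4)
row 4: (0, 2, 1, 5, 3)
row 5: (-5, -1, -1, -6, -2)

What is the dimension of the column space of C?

5

Row reduce to echelon form.
R2 ← R2 + (2/7)·R1: [0, 12/7, 19/7, 54/7, 3]
R3 ← R3 − (12/7)·R1: [0, -44/7, 96/7, -30/7, -4]
R5 ← R5 + (5/7)·R1: [0, -12/7, -47/7, -47/7, -2]
R3 ← R3 + (11/3)·R2: [0, 0, 71/3, 24, 7]
R4 ← R4 − (7/6)·R2: [0, 0, -13/6, -4, -1/2]
R5 ← R5 + R2: [0, 0, -4, 1, 1]
R4 ← R4 + (13/142)·R3: [0, 0, 0, -128/71, 10/71]
R5 ← R5 + (12/71)·R3: [0, 0, 0, 359/71, 155/71]
R5 ← R5 + (359/128)·R4: [0, 0, 0, 0, 165/64]
Echelon form has 5 nonzero rows, so rank(C) = 5.
The column space has dimension equal to the rank: 5.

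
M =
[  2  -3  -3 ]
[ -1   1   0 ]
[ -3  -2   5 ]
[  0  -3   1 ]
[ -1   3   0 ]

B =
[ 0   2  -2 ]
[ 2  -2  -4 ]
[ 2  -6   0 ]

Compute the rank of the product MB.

2

First compute MB:
[[-12,  28,   8],
 [  2,  -4,  -2],
 [  6, -32,  14],
 [ -4,   0,  12],
 [  6,  -8, -10]]
Now row reduce the product.
R2 ← R2 + (1/6)·R1: [0, 2/3, -2/3]
R3 ← R3 + (1/2)·R1: [0, -18, 18]
R4 ← R4 − (1/3)·R1: [0, -28/3, 28/3]
R5 ← R5 + (1/2)·R1: [0, 6, -6]
R3 ← R3 + (27)·R2: [0, 0, 0]
R4 ← R4 + (14)·R2: [0, 0, 0]
R5 ← R5 − (9)·R2: [0, 0, 0]
2 nonzero rows, so rank(MB) = 2.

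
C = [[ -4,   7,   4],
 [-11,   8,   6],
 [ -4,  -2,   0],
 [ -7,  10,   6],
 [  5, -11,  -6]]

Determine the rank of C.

Row reduce to echelon form.
R2 ← R2 − (11/4)·R1: [0, -45/4, -5]
R3 ← R3 − R1: [0, -9, -4]
R4 ← R4 − (7/4)·R1: [0, -9/4, -1]
R5 ← R5 + (5/4)·R1: [0, -9/4, -1]
R3 ← R3 − (4/5)·R2: [0, 0, 0]
R4 ← R4 − (1/5)·R2: [0, 0, 0]
R5 ← R5 − (1/5)·R2: [0, 0, 0]
Echelon form has 2 nonzero rows, so rank(C) = 2.

2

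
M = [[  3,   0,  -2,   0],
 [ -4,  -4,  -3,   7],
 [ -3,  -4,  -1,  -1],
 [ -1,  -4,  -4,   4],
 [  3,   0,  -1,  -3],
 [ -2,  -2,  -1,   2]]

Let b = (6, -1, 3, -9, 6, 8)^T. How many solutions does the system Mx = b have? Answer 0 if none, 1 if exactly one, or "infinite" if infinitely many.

0

Row reduce the augmented matrix [M | b].
R2 ← R2 + (4/3)·R1: [0, -4, -17/3, 7, 7]
R3 ← R3 + R1: [0, -4, -3, -1, 9]
R4 ← R4 + (1/3)·R1: [0, -4, -14/3, 4, -7]
R5 ← R5 − R1: [0, 0, 1, -3, 0]
R6 ← R6 + (2/3)·R1: [0, -2, -7/3, 2, 12]
R3 ← R3 − R2: [0, 0, 8/3, -8, 2]
R4 ← R4 − R2: [0, 0, 1, -3, -14]
R6 ← R6 − (1/2)·R2: [0, 0, 1/2, -3/2, 17/2]
R4 ← R4 − (3/8)·R3: [0, 0, 0, 0, -59/4]
R5 ← R5 − (3/8)·R3: [0, 0, 0, 0, -3/4]
R6 ← R6 − (3/16)·R3: [0, 0, 0, 0, 65/8]
R5 ← R5 − (3/59)·R4: [0, 0, 0, 0, 0]
R6 ← R6 + (65/118)·R4: [0, 0, 0, 0, 0]
The echelon form has 4 nonzero rows; the last pivot sits in the augmented column, so rank(M) = 3 but rank([M|b]) = 4.
Since the ranks differ, the system is inconsistent.
It has no solutions.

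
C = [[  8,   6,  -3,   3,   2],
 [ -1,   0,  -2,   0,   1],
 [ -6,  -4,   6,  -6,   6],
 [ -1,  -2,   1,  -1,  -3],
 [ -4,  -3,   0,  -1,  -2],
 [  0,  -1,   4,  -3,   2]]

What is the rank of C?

Row reduce to echelon form.
R2 ← R2 + (1/8)·R1: [0, 3/4, -19/8, 3/8, 5/4]
R3 ← R3 + (3/4)·R1: [0, 1/2, 15/4, -15/4, 15/2]
R4 ← R4 + (1/8)·R1: [0, -5/4, 5/8, -5/8, -11/4]
R5 ← R5 + (1/2)·R1: [0, 0, -3/2, 1/2, -1]
R3 ← R3 − (2/3)·R2: [0, 0, 16/3, -4, 20/3]
R4 ← R4 + (5/3)·R2: [0, 0, -10/3, 0, -2/3]
R6 ← R6 + (4/3)·R2: [0, 0, 5/6, -5/2, 11/3]
R4 ← R4 + (5/8)·R3: [0, 0, 0, -5/2, 7/2]
R5 ← R5 + (9/32)·R3: [0, 0, 0, -5/8, 7/8]
R6 ← R6 − (5/32)·R3: [0, 0, 0, -15/8, 21/8]
R5 ← R5 − (1/4)·R4: [0, 0, 0, 0, 0]
R6 ← R6 − (3/4)·R4: [0, 0, 0, 0, 0]
Echelon form has 4 nonzero rows, so rank(C) = 4.

4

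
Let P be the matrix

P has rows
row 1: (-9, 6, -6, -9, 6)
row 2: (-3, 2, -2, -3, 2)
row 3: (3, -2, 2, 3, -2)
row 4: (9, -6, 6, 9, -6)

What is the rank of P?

Row reduce to echelon form.
R2 ← R2 − (1/3)·R1: [0, 0, 0, 0, 0]
R3 ← R3 + (1/3)·R1: [0, 0, 0, 0, 0]
R4 ← R4 + R1: [0, 0, 0, 0, 0]
Echelon form has 1 nonzero row, so rank(P) = 1.

1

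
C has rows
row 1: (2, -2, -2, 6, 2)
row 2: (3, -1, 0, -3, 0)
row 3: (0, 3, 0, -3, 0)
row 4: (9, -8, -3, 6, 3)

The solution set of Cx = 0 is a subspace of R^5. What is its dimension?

2

Row reduce to echelon form.
R2 ← R2 − (3/2)·R1: [0, 2, 3, -12, -3]
R4 ← R4 − (9/2)·R1: [0, 1, 6, -21, -6]
R3 ← R3 − (3/2)·R2: [0, 0, -9/2, 15, 9/2]
R4 ← R4 − (1/2)·R2: [0, 0, 9/2, -15, -9/2]
R4 ← R4 + R3: [0, 0, 0, 0, 0]
3 nonzero rows, so rank(C) = 3.
C has 5 columns; by rank–nullity, nullity = 5 − 3 = 2.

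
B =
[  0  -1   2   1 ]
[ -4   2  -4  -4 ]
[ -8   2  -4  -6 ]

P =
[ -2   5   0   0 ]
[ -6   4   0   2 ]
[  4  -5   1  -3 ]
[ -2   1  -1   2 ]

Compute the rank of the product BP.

First compute BP:
[[ 12, -13,   1,  -6],
 [-12,   4,   0,   8],
 [  0, -18,   2,   4]]
Now row reduce the product.
R2 ← R2 + R1: [0, -9, 1, 2]
R3 ← R3 − (2)·R2: [0, 0, 0, 0]
2 nonzero rows, so rank(BP) = 2.

2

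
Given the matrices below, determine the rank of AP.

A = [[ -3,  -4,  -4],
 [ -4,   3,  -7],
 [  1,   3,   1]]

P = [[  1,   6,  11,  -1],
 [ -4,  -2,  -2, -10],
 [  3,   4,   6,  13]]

First compute AP:
[[  1, -26, -49,  -9],
 [-37, -58, -92, -117],
 [ -8,   4,  11, -18]]
Now row reduce the product.
R2 ← R2 + (37)·R1: [0, -1020, -1905, -450]
R3 ← R3 + (8)·R1: [0, -204, -381, -90]
R3 ← R3 − (1/5)·R2: [0, 0, 0, 0]
2 nonzero rows, so rank(AP) = 2.

2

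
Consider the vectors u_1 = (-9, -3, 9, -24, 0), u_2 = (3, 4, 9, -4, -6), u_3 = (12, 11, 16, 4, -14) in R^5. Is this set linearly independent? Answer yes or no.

Form the matrix with these vectors as rows and row reduce.
R2 ← R2 + (1/3)·R1: [0, 3, 12, -12, -6]
R3 ← R3 + (4/3)·R1: [0, 7, 28, -28, -14]
R3 ← R3 − (7/3)·R2: [0, 0, 0, 0, 0]
2 nonzero rows, so the 3 vectors span a space of dimension 2.
Since 2 < 3, the vectors are linearly dependent.

no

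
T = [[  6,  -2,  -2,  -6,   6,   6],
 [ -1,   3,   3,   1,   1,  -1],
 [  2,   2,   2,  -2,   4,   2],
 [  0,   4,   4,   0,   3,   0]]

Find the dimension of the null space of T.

Row reduce to echelon form.
R2 ← R2 + (1/6)·R1: [0, 8/3, 8/3, 0, 2, 0]
R3 ← R3 − (1/3)·R1: [0, 8/3, 8/3, 0, 2, 0]
R3 ← R3 − R2: [0, 0, 0, 0, 0, 0]
R4 ← R4 − (3/2)·R2: [0, 0, 0, 0, 0, 0]
2 nonzero rows, so rank(T) = 2.
T has 6 columns; by rank–nullity, nullity = 6 − 2 = 4.

4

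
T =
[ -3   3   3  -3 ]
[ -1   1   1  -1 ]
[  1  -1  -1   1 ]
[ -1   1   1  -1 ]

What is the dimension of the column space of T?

Row reduce to echelon form.
R2 ← R2 − (1/3)·R1: [0, 0, 0, 0]
R3 ← R3 + (1/3)·R1: [0, 0, 0, 0]
R4 ← R4 − (1/3)·R1: [0, 0, 0, 0]
Echelon form has 1 nonzero row, so rank(T) = 1.
The column space has dimension equal to the rank: 1.

1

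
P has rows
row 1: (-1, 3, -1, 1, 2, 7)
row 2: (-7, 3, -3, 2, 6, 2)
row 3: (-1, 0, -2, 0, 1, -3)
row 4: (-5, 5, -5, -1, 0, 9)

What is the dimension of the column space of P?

4

Row reduce to echelon form.
R2 ← R2 − (7)·R1: [0, -18, 4, -5, -8, -47]
R3 ← R3 − R1: [0, -3, -1, -1, -1, -10]
R4 ← R4 − (5)·R1: [0, -10, 0, -6, -10, -26]
R3 ← R3 − (1/6)·R2: [0, 0, -5/3, -1/6, 1/3, -13/6]
R4 ← R4 − (5/9)·R2: [0, 0, -20/9, -29/9, -50/9, 1/9]
R4 ← R4 − (4/3)·R3: [0, 0, 0, -3, -6, 3]
Echelon form has 4 nonzero rows, so rank(P) = 4.
The column space has dimension equal to the rank: 4.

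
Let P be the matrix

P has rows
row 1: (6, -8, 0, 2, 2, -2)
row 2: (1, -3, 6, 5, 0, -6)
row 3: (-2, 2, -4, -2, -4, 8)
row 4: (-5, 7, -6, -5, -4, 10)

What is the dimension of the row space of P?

3

Row reduce to echelon form.
R2 ← R2 − (1/6)·R1: [0, -5/3, 6, 14/3, -1/3, -17/3]
R3 ← R3 + (1/3)·R1: [0, -2/3, -4, -4/3, -10/3, 22/3]
R4 ← R4 + (5/6)·R1: [0, 1/3, -6, -10/3, -7/3, 25/3]
R3 ← R3 − (2/5)·R2: [0, 0, -32/5, -16/5, -16/5, 48/5]
R4 ← R4 + (1/5)·R2: [0, 0, -24/5, -12/5, -12/5, 36/5]
R4 ← R4 − (3/4)·R3: [0, 0, 0, 0, 0, 0]
Echelon form has 3 nonzero rows, so rank(P) = 3.
The row space has dimension equal to the rank: 3.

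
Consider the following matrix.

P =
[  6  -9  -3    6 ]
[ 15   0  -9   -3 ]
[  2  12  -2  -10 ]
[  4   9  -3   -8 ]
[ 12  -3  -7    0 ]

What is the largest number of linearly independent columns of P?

Row reduce to echelon form.
R2 ← R2 − (5/2)·R1: [0, 45/2, -3/2, -18]
R3 ← R3 − (1/3)·R1: [0, 15, -1, -12]
R4 ← R4 − (2/3)·R1: [0, 15, -1, -12]
R5 ← R5 − (2)·R1: [0, 15, -1, -12]
R3 ← R3 − (2/3)·R2: [0, 0, 0, 0]
R4 ← R4 − (2/3)·R2: [0, 0, 0, 0]
R5 ← R5 − (2/3)·R2: [0, 0, 0, 0]
Echelon form has 2 nonzero rows, so rank(P) = 2.
The rank gives the maximum number of linearly independent columns: 2.

2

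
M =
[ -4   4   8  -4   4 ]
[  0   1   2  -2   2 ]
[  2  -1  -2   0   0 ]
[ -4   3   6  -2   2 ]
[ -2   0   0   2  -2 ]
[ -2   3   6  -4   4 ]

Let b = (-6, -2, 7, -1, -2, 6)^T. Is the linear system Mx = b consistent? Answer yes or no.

no

Row reduce the augmented matrix [M | b].
R3 ← R3 + (1/2)·R1: [0, 1, 2, -2, 2, 4]
R4 ← R4 − R1: [0, -1, -2, 2, -2, 5]
R5 ← R5 − (1/2)·R1: [0, -2, -4, 4, -4, 1]
R6 ← R6 − (1/2)·R1: [0, 1, 2, -2, 2, 9]
R3 ← R3 − R2: [0, 0, 0, 0, 0, 6]
R4 ← R4 + R2: [0, 0, 0, 0, 0, 3]
R5 ← R5 + (2)·R2: [0, 0, 0, 0, 0, -3]
R6 ← R6 − R2: [0, 0, 0, 0, 0, 11]
R4 ← R4 − (1/2)·R3: [0, 0, 0, 0, 0, 0]
R5 ← R5 + (1/2)·R3: [0, 0, 0, 0, 0, 0]
R6 ← R6 − (11/6)·R3: [0, 0, 0, 0, 0, 0]
The echelon form has 3 nonzero rows; the last pivot sits in the augmented column, so rank(M) = 2 but rank([M|b]) = 3.
Since the ranks differ, the system is inconsistent.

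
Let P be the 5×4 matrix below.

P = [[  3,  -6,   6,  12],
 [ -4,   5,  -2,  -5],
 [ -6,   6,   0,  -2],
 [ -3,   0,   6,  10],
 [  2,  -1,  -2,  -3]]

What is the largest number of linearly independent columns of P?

2

Row reduce to echelon form.
R2 ← R2 + (4/3)·R1: [0, -3, 6, 11]
R3 ← R3 + (2)·R1: [0, -6, 12, 22]
R4 ← R4 + R1: [0, -6, 12, 22]
R5 ← R5 − (2/3)·R1: [0, 3, -6, -11]
R3 ← R3 − (2)·R2: [0, 0, 0, 0]
R4 ← R4 − (2)·R2: [0, 0, 0, 0]
R5 ← R5 + R2: [0, 0, 0, 0]
Echelon form has 2 nonzero rows, so rank(P) = 2.
The rank gives the maximum number of linearly independent columns: 2.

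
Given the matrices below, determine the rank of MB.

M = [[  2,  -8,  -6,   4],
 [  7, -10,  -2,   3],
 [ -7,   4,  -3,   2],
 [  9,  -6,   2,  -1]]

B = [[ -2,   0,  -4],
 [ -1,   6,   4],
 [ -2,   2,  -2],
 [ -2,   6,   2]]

2

First compute MB:
[[  8, -36, -20],
 [ -6, -46, -58],
 [ 12,  30,  54],
 [-14, -38, -66]]
Now row reduce the product.
R2 ← R2 + (3/4)·R1: [0, -73, -73]
R3 ← R3 − (3/2)·R1: [0, 84, 84]
R4 ← R4 + (7/4)·R1: [0, -101, -101]
R3 ← R3 + (84/73)·R2: [0, 0, 0]
R4 ← R4 − (101/73)·R2: [0, 0, 0]
2 nonzero rows, so rank(MB) = 2.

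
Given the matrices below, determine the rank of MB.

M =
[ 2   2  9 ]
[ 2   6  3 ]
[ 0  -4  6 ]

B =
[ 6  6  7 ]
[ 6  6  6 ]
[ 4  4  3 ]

2

First compute MB:
[[ 60,  60,  53],
 [ 60,  60,  59],
 [  0,   0,  -6]]
Now row reduce the product.
R2 ← R2 − R1: [0, 0, 6]
R3 ← R3 + R2: [0, 0, 0]
2 nonzero rows, so rank(MB) = 2.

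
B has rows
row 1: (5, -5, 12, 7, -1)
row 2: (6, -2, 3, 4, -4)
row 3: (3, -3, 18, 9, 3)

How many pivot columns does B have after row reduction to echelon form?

Row reduce to echelon form.
R2 ← R2 − (6/5)·R1: [0, 4, -57/5, -22/5, -14/5]
R3 ← R3 − (3/5)·R1: [0, 0, 54/5, 24/5, 18/5]
Echelon form has 3 nonzero rows, so rank(B) = 3.
Each nonzero row contributes one pivot column: 3 pivot columns.

3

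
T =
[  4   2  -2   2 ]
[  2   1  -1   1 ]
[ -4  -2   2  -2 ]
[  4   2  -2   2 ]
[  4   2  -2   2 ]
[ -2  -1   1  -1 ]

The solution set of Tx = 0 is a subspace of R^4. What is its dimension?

Row reduce to echelon form.
R2 ← R2 − (1/2)·R1: [0, 0, 0, 0]
R3 ← R3 + R1: [0, 0, 0, 0]
R4 ← R4 − R1: [0, 0, 0, 0]
R5 ← R5 − R1: [0, 0, 0, 0]
R6 ← R6 + (1/2)·R1: [0, 0, 0, 0]
1 nonzero row, so rank(T) = 1.
T has 4 columns; by rank–nullity, nullity = 4 − 1 = 3.

3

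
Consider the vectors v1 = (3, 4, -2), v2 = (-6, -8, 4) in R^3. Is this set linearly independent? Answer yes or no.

Form the matrix with these vectors as rows and row reduce.
R2 ← R2 + (2)·R1: [0, 0, 0]
1 nonzero row, so the 2 vectors span a space of dimension 1.
Since 1 < 2, the vectors are linearly dependent.

no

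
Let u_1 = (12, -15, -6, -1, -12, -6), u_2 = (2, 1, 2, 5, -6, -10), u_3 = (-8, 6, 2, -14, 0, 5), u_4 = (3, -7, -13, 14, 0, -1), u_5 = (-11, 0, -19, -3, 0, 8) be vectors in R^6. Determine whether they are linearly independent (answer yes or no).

Form the matrix with these vectors as rows and row reduce.
R2 ← R2 − (1/6)·R1: [0, 7/2, 3, 31/6, -4, -9]
R3 ← R3 + (2/3)·R1: [0, -4, -2, -44/3, -8, 1]
R4 ← R4 − (1/4)·R1: [0, -13/4, -23/2, 57/4, 3, 1/2]
R5 ← R5 + (11/12)·R1: [0, -55/4, -49/2, -47/12, -11, 5/2]
R3 ← R3 + (8/7)·R2: [0, 0, 10/7, -184/21, -88/7, -65/7]
R4 ← R4 + (13/14)·R2: [0, 0, -61/7, 400/21, -5/7, -55/7]
R5 ← R5 + (55/14)·R2: [0, 0, -89/7, 344/21, -187/7, -230/7]
R4 ← R4 + (61/10)·R3: [0, 0, 0, -172/5, -387/5, -129/2]
R5 ← R5 + (89/10)·R3: [0, 0, 0, -308/5, -693/5, -231/2]
R5 ← R5 − (77/43)·R4: [0, 0, 0, 0, 0, 0]
4 nonzero rows, so the 5 vectors span a space of dimension 4.
Since 4 < 5, the vectors are linearly dependent.

no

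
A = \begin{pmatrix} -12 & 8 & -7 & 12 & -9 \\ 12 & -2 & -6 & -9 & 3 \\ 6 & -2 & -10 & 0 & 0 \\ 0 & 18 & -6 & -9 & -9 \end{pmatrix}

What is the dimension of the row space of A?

Row reduce to echelon form.
R2 ← R2 + R1: [0, 6, -13, 3, -6]
R3 ← R3 + (1/2)·R1: [0, 2, -27/2, 6, -9/2]
R3 ← R3 − (1/3)·R2: [0, 0, -55/6, 5, -5/2]
R4 ← R4 − (3)·R2: [0, 0, 33, -18, 9]
R4 ← R4 + (18/5)·R3: [0, 0, 0, 0, 0]
Echelon form has 3 nonzero rows, so rank(A) = 3.
The row space has dimension equal to the rank: 3.

3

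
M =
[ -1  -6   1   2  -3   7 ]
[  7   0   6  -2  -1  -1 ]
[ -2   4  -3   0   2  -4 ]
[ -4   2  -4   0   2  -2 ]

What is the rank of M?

Row reduce to echelon form.
R2 ← R2 + (7)·R1: [0, -42, 13, 12, -22, 48]
R3 ← R3 − (2)·R1: [0, 16, -5, -4, 8, -18]
R4 ← R4 − (4)·R1: [0, 26, -8, -8, 14, -30]
R3 ← R3 + (8/21)·R2: [0, 0, -1/21, 4/7, -8/21, 2/7]
R4 ← R4 + (13/21)·R2: [0, 0, 1/21, -4/7, 8/21, -2/7]
R4 ← R4 + R3: [0, 0, 0, 0, 0, 0]
Echelon form has 3 nonzero rows, so rank(M) = 3.

3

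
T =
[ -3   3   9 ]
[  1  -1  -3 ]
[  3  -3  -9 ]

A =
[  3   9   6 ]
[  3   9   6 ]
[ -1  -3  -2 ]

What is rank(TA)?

First compute TA:
[[ -9, -27, -18],
 [  3,   9,   6],
 [  9,  27,  18]]
Now row reduce the product.
R2 ← R2 + (1/3)·R1: [0, 0, 0]
R3 ← R3 + R1: [0, 0, 0]
1 nonzero row, so rank(TA) = 1.

1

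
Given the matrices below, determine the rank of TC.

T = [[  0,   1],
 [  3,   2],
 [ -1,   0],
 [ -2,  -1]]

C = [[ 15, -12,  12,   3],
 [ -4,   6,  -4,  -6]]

First compute TC:
[[ -4,   6,  -4,  -6],
 [ 37, -24,  28,  -3],
 [-15,  12, -12,  -3],
 [-26,  18, -20,   0]]
Now row reduce the product.
R2 ← R2 + (37/4)·R1: [0, 63/2, -9, -117/2]
R3 ← R3 − (15/4)·R1: [0, -21/2, 3, 39/2]
R4 ← R4 − (13/2)·R1: [0, -21, 6, 39]
R3 ← R3 + (1/3)·R2: [0, 0, 0, 0]
R4 ← R4 + (2/3)·R2: [0, 0, 0, 0]
2 nonzero rows, so rank(TC) = 2.

2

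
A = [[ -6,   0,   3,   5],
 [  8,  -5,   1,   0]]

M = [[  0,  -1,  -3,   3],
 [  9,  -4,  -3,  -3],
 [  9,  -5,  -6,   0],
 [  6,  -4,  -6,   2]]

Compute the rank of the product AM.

2

First compute AM:
[[ 57, -29, -30,  -8],
 [-36,   7, -15,  39]]
Now row reduce the product.
R2 ← R2 + (12/19)·R1: [0, -215/19, -645/19, 645/19]
2 nonzero rows, so rank(AM) = 2.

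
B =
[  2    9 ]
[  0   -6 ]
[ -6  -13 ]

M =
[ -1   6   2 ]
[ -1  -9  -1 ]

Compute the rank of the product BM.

2

First compute BM:
[[-11, -69,  -5],
 [  6,  54,   6],
 [ 19,  81,   1]]
Now row reduce the product.
R2 ← R2 + (6/11)·R1: [0, 180/11, 36/11]
R3 ← R3 + (19/11)·R1: [0, -420/11, -84/11]
R3 ← R3 + (7/3)·R2: [0, 0, 0]
2 nonzero rows, so rank(BM) = 2.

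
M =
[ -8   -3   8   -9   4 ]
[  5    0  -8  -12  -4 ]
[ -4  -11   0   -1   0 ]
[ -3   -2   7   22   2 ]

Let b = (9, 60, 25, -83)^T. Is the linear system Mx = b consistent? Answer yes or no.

Row reduce the augmented matrix [M | b].
R2 ← R2 + (5/8)·R1: [0, -15/8, -3, -141/8, -3/2, 525/8]
R3 ← R3 − (1/2)·R1: [0, -19/2, -4, 7/2, -2, 41/2]
R4 ← R4 − (3/8)·R1: [0, -7/8, 4, 203/8, 1/2, -691/8]
R3 ← R3 − (76/15)·R2: [0, 0, 56/5, 464/5, 28/5, -312]
R4 ← R4 − (7/15)·R2: [0, 0, 27/5, 168/5, 6/5, -117]
R4 ← R4 − (27/56)·R3: [0, 0, 0, -78/7, -3/2, 234/7]
The echelon form has 4 nonzero rows, and every pivot lies in the first 5 columns, so rank(M) = rank([M|b]) = 4.
The system is consistent.

yes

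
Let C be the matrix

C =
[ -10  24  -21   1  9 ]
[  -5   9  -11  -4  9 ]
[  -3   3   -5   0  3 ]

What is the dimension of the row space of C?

Row reduce to echelon form.
R2 ← R2 − (1/2)·R1: [0, -3, -1/2, -9/2, 9/2]
R3 ← R3 − (3/10)·R1: [0, -21/5, 13/10, -3/10, 3/10]
R3 ← R3 − (7/5)·R2: [0, 0, 2, 6, -6]
Echelon form has 3 nonzero rows, so rank(C) = 3.
The row space has dimension equal to the rank: 3.

3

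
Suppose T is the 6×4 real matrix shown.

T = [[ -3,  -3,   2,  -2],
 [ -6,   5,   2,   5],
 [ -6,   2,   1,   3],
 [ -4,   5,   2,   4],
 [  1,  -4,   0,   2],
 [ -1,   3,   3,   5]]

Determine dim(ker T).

0

Row reduce to echelon form.
R2 ← R2 − (2)·R1: [0, 11, -2, 9]
R3 ← R3 − (2)·R1: [0, 8, -3, 7]
R4 ← R4 − (4/3)·R1: [0, 9, -2/3, 20/3]
R5 ← R5 + (1/3)·R1: [0, -5, 2/3, 4/3]
R6 ← R6 − (1/3)·R1: [0, 4, 7/3, 17/3]
R3 ← R3 − (8/11)·R2: [0, 0, -17/11, 5/11]
R4 ← R4 − (9/11)·R2: [0, 0, 32/33, -23/33]
R5 ← R5 + (5/11)·R2: [0, 0, -8/33, 179/33]
R6 ← R6 − (4/11)·R2: [0, 0, 101/33, 79/33]
R4 ← R4 + (32/51)·R3: [0, 0, 0, -7/17]
R5 ← R5 − (8/51)·R3: [0, 0, 0, 91/17]
R6 ← R6 + (101/51)·R3: [0, 0, 0, 56/17]
R5 ← R5 + (13)·R4: [0, 0, 0, 0]
R6 ← R6 + (8)·R4: [0, 0, 0, 0]
4 nonzero rows, so rank(T) = 4.
T has 4 columns; by rank–nullity, nullity = 4 − 4 = 0.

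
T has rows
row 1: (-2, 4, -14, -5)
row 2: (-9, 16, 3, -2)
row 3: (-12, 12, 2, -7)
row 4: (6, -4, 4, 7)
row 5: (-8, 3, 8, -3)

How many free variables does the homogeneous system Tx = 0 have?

Row reduce to echelon form.
R2 ← R2 − (9/2)·R1: [0, -2, 66, 41/2]
R3 ← R3 − (6)·R1: [0, -12, 86, 23]
R4 ← R4 + (3)·R1: [0, 8, -38, -8]
R5 ← R5 − (4)·R1: [0, -13, 64, 17]
R3 ← R3 − (6)·R2: [0, 0, -310, -100]
R4 ← R4 + (4)·R2: [0, 0, 226, 74]
R5 ← R5 − (13/2)·R2: [0, 0, -365, -465/4]
R4 ← R4 + (113/155)·R3: [0, 0, 0, 34/31]
R5 ← R5 − (73/62)·R3: [0, 0, 0, 185/124]
R5 ← R5 − (185/136)·R4: [0, 0, 0, 0]
4 nonzero rows, so rank(T) = 4.
T has 4 columns; by rank–nullity, nullity = 4 − 4 = 0.

0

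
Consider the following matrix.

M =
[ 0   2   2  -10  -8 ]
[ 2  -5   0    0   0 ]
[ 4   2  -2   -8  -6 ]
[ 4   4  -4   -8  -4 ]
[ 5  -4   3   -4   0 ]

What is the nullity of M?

0

Row reduce to echelon form.
Swap R1 ↔ R2
R3 ← R3 − (2)·R1: [0, 12, -2, -8, -6]
R4 ← R4 − (2)·R1: [0, 14, -4, -8, -4]
R5 ← R5 − (5/2)·R1: [0, 17/2, 3, -4, 0]
R3 ← R3 − (6)·R2: [0, 0, -14, 52, 42]
R4 ← R4 − (7)·R2: [0, 0, -18, 62, 52]
R5 ← R5 − (17/4)·R2: [0, 0, -11/2, 77/2, 34]
R4 ← R4 − (9/7)·R3: [0, 0, 0, -34/7, -2]
R5 ← R5 − (11/28)·R3: [0, 0, 0, 253/14, 35/2]
R5 ← R5 + (253/68)·R4: [0, 0, 0, 0, 171/17]
5 nonzero rows, so rank(M) = 5.
M has 5 columns; by rank–nullity, nullity = 5 − 5 = 0.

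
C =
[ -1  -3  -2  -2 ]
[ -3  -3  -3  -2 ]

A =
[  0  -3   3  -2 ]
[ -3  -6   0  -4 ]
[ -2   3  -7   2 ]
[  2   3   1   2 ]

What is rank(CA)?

2

First compute CA:
[[  9,   9,   9,   6],
 [ 11,  12,  10,   8]]
Now row reduce the product.
R2 ← R2 − (11/9)·R1: [0, 1, -1, 2/3]
2 nonzero rows, so rank(CA) = 2.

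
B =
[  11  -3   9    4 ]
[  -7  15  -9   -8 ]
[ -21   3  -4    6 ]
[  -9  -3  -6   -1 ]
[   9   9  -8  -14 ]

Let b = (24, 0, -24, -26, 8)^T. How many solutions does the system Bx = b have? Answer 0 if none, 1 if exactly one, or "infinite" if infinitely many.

Row reduce the augmented matrix [B | b].
R2 ← R2 + (7/11)·R1: [0, 144/11, -36/11, -60/11, 168/11]
R3 ← R3 + (21/11)·R1: [0, -30/11, 145/11, 150/11, 240/11]
R4 ← R4 + (9/11)·R1: [0, -60/11, 15/11, 25/11, -70/11]
R5 ← R5 − (9/11)·R1: [0, 126/11, -169/11, -190/11, -128/11]
R3 ← R3 + (5/24)·R2: [0, 0, 25/2, 25/2, 25]
R4 ← R4 + (5/12)·R2: [0, 0, 0, 0, 0]
R5 ← R5 − (7/8)·R2: [0, 0, -25/2, -25/2, -25]
R5 ← R5 + R3: [0, 0, 0, 0, 0]
The echelon form has 3 nonzero rows, and every pivot lies in the first 4 columns, so rank(B) = rank([B|b]) = 3.
The system is consistent.
rank = 3 < 4 unknowns, so there are infinitely many solutions.

infinite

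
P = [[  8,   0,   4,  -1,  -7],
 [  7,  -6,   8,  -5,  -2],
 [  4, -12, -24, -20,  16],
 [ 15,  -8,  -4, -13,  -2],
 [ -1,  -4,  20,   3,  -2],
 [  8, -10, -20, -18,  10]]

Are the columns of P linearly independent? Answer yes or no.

Row reduce P to echelon form.
R2 ← R2 − (7/8)·R1: [0, -6, 9/2, -33/8, 33/8]
R3 ← R3 − (1/2)·R1: [0, -12, -26, -39/2, 39/2]
R4 ← R4 − (15/8)·R1: [0, -8, -23/2, -89/8, 89/8]
R5 ← R5 + (1/8)·R1: [0, -4, 41/2, 23/8, -23/8]
R6 ← R6 − R1: [0, -10, -24, -17, 17]
R3 ← R3 − (2)·R2: [0, 0, -35, -45/4, 45/4]
R4 ← R4 − (4/3)·R2: [0, 0, -35/2, -45/8, 45/8]
R5 ← R5 − (2/3)·R2: [0, 0, 35/2, 45/8, -45/8]
R6 ← R6 − (5/3)·R2: [0, 0, -63/2, -81/8, 81/8]
R4 ← R4 − (1/2)·R3: [0, 0, 0, 0, 0]
R5 ← R5 + (1/2)·R3: [0, 0, 0, 0, 0]
R6 ← R6 − (9/10)·R3: [0, 0, 0, 0, 0]
3 pivots among 5 columns.
Only 3 < 5 pivot columns, so the columns are linearly dependent.

no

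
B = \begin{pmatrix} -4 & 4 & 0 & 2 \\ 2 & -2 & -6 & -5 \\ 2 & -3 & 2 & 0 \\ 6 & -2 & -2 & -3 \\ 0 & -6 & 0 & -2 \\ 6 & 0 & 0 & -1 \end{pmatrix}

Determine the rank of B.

3

Row reduce to echelon form.
R2 ← R2 + (1/2)·R1: [0, 0, -6, -4]
R3 ← R3 + (1/2)·R1: [0, -1, 2, 1]
R4 ← R4 + (3/2)·R1: [0, 4, -2, 0]
R6 ← R6 + (3/2)·R1: [0, 6, 0, 2]
Swap R2 ↔ R3
R4 ← R4 + (4)·R2: [0, 0, 6, 4]
R5 ← R5 − (6)·R2: [0, 0, -12, -8]
R6 ← R6 + (6)·R2: [0, 0, 12, 8]
R4 ← R4 + R3: [0, 0, 0, 0]
R5 ← R5 − (2)·R3: [0, 0, 0, 0]
R6 ← R6 + (2)·R3: [0, 0, 0, 0]
Echelon form has 3 nonzero rows, so rank(B) = 3.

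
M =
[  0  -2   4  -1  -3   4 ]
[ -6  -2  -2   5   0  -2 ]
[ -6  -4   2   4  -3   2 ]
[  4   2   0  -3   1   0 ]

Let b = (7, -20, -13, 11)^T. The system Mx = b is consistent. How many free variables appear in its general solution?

4

Row reduce the augmented matrix [M | b].
Swap R1 ↔ R2
R3 ← R3 − R1: [0, -2, 4, -1, -3, 4, 7]
R4 ← R4 + (2/3)·R1: [0, 2/3, -4/3, 1/3, 1, -4/3, -7/3]
R3 ← R3 − R2: [0, 0, 0, 0, 0, 0, 0]
R4 ← R4 + (1/3)·R2: [0, 0, 0, 0, 0, 0, 0]
The echelon form has 2 nonzero rows, and every pivot lies in the first 6 columns, so rank(M) = rank([M|b]) = 2.
The system is consistent.
Free variables = (unknowns) − (rank) = 6 − 2 = 4.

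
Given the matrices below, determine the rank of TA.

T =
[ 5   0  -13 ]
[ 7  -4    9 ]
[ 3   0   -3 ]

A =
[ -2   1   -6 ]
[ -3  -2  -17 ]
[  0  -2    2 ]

First compute TA:
[[-10,  31, -56],
 [ -2,  -3,  44],
 [ -6,   9, -24]]
Now row reduce the product.
R2 ← R2 − (1/5)·R1: [0, -46/5, 276/5]
R3 ← R3 − (3/5)·R1: [0, -48/5, 48/5]
R3 ← R3 − (24/23)·R2: [0, 0, -48]
3 nonzero rows, so rank(TA) = 3.

3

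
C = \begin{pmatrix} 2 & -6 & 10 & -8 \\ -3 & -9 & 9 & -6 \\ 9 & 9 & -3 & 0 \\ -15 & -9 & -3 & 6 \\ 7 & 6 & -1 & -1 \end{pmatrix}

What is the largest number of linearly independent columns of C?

Row reduce to echelon form.
R2 ← R2 + (3/2)·R1: [0, -18, 24, -18]
R3 ← R3 − (9/2)·R1: [0, 36, -48, 36]
R4 ← R4 + (15/2)·R1: [0, -54, 72, -54]
R5 ← R5 − (7/2)·R1: [0, 27, -36, 27]
R3 ← R3 + (2)·R2: [0, 0, 0, 0]
R4 ← R4 − (3)·R2: [0, 0, 0, 0]
R5 ← R5 + (3/2)·R2: [0, 0, 0, 0]
Echelon form has 2 nonzero rows, so rank(C) = 2.
The rank gives the maximum number of linearly independent columns: 2.

2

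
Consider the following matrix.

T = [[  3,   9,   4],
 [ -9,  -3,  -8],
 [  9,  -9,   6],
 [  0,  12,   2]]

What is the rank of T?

Row reduce to echelon form.
R2 ← R2 + (3)·R1: [0, 24, 4]
R3 ← R3 − (3)·R1: [0, -36, -6]
R3 ← R3 + (3/2)·R2: [0, 0, 0]
R4 ← R4 − (1/2)·R2: [0, 0, 0]
Echelon form has 2 nonzero rows, so rank(T) = 2.

2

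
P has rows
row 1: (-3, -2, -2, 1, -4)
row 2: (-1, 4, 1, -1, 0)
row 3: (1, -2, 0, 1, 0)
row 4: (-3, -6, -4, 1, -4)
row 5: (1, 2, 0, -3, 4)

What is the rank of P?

3

Row reduce to echelon form.
R2 ← R2 − (1/3)·R1: [0, 14/3, 5/3, -4/3, 4/3]
R3 ← R3 + (1/3)·R1: [0, -8/3, -2/3, 4/3, -4/3]
R4 ← R4 − R1: [0, -4, -2, 0, 0]
R5 ← R5 + (1/3)·R1: [0, 4/3, -2/3, -8/3, 8/3]
R3 ← R3 + (4/7)·R2: [0, 0, 2/7, 4/7, -4/7]
R4 ← R4 + (6/7)·R2: [0, 0, -4/7, -8/7, 8/7]
R5 ← R5 − (2/7)·R2: [0, 0, -8/7, -16/7, 16/7]
R4 ← R4 + (2)·R3: [0, 0, 0, 0, 0]
R5 ← R5 + (4)·R3: [0, 0, 0, 0, 0]
Echelon form has 3 nonzero rows, so rank(P) = 3.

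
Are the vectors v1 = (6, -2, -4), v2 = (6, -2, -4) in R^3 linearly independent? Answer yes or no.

no

Form the matrix with these vectors as rows and row reduce.
R2 ← R2 − R1: [0, 0, 0]
1 nonzero row, so the 2 vectors span a space of dimension 1.
Since 1 < 2, the vectors are linearly dependent.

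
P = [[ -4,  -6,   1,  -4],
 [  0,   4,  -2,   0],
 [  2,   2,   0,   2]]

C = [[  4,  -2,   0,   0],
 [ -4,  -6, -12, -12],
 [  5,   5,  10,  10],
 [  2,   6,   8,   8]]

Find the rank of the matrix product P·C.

First compute PC:
[[  5,  25,  50,  50],
 [-26, -34, -68, -68],
 [  4,  -4,  -8,  -8]]
Now row reduce the product.
R2 ← R2 + (26/5)·R1: [0, 96, 192, 192]
R3 ← R3 − (4/5)·R1: [0, -24, -48, -48]
R3 ← R3 + (1/4)·R2: [0, 0, 0, 0]
2 nonzero rows, so rank(PC) = 2.

2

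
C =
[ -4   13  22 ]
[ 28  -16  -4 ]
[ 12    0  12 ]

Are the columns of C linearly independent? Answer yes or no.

Row reduce C to echelon form.
R2 ← R2 + (7)·R1: [0, 75, 150]
R3 ← R3 + (3)·R1: [0, 39, 78]
R3 ← R3 − (13/25)·R2: [0, 0, 0]
2 pivots among 3 columns.
Only 2 < 3 pivot columns, so the columns are linearly dependent.

no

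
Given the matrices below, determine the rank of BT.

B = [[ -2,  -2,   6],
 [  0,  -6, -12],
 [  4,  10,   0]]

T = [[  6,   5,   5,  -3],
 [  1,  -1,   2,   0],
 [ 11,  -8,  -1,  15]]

First compute BT:
[[ 52, -56, -20,  96],
 [-138, 102,   0, -180],
 [ 34,  10,  40, -12]]
Now row reduce the product.
R2 ← R2 + (69/26)·R1: [0, -606/13, -690/13, 972/13]
R3 ← R3 − (17/26)·R1: [0, 606/13, 690/13, -972/13]
R3 ← R3 + R2: [0, 0, 0, 0]
2 nonzero rows, so rank(BT) = 2.

2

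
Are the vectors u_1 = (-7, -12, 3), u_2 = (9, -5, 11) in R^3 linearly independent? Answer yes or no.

Form the matrix with these vectors as rows and row reduce.
R2 ← R2 + (9/7)·R1: [0, -143/7, 104/7]
2 nonzero rows, so the 2 vectors span a space of dimension 2.
Since 2 = 2, the vectors are linearly independent.

yes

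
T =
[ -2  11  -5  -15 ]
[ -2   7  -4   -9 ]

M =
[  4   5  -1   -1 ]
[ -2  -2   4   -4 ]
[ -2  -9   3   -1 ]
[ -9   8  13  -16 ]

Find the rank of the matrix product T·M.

2

First compute TM:
[[115, -107, -164, 203],
 [ 67, -60, -99, 122]]
Now row reduce the product.
R2 ← R2 − (67/115)·R1: [0, 269/115, -397/115, 429/115]
2 nonzero rows, so rank(TM) = 2.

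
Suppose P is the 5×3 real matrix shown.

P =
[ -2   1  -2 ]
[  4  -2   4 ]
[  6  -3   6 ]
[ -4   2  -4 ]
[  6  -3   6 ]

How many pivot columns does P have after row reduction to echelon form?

1

Row reduce to echelon form.
R2 ← R2 + (2)·R1: [0, 0, 0]
R3 ← R3 + (3)·R1: [0, 0, 0]
R4 ← R4 − (2)·R1: [0, 0, 0]
R5 ← R5 + (3)·R1: [0, 0, 0]
Echelon form has 1 nonzero row, so rank(P) = 1.
Each nonzero row contributes one pivot column: 1 pivot columns.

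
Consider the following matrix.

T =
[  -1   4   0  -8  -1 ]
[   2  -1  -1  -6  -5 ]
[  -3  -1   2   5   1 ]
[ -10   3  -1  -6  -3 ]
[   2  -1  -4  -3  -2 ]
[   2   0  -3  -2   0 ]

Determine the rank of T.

Row reduce to echelon form.
R2 ← R2 + (2)·R1: [0, 7, -1, -22, -7]
R3 ← R3 − (3)·R1: [0, -13, 2, 29, 4]
R4 ← R4 − (10)·R1: [0, -37, -1, 74, 7]
R5 ← R5 + (2)·R1: [0, 7, -4, -19, -4]
R6 ← R6 + (2)·R1: [0, 8, -3, -18, -2]
R3 ← R3 + (13/7)·R2: [0, 0, 1/7, -83/7, -9]
R4 ← R4 + (37/7)·R2: [0, 0, -44/7, -296/7, -30]
R5 ← R5 − R2: [0, 0, -3, 3, 3]
R6 ← R6 − (8/7)·R2: [0, 0, -13/7, 50/7, 6]
R4 ← R4 + (44)·R3: [0, 0, 0, -564, -426]
R5 ← R5 + (21)·R3: [0, 0, 0, -246, -186]
R6 ← R6 + (13)·R3: [0, 0, 0, -147, -111]
R5 ← R5 − (41/94)·R4: [0, 0, 0, 0, -9/47]
R6 ← R6 − (49/188)·R4: [0, 0, 0, 0, 3/94]
R6 ← R6 + (1/6)·R5: [0, 0, 0, 0, 0]
Echelon form has 5 nonzero rows, so rank(T) = 5.

5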